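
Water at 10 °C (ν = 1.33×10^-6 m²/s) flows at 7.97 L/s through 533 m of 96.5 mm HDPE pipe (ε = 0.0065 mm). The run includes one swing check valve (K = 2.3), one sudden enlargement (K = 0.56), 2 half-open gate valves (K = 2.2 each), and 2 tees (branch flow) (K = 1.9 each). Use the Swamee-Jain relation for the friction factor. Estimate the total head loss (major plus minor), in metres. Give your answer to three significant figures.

V = 4Q/(πD²) = 1.090 m/s; V²/2g = 0.06052 m
Re = 7.91×10^4, ε/D = 6.74×10^-5 → f = 0.01913 (Swamee-Jain)
Major: h_f = f(L/D)·V²/2g = 0.01913·5523·0.06052 = 6.394 m
Minor: ΣK = 11.1; h_m = ΣK·V²/2g = 0.6694 m
Total H_L = 6.394 + 0.6694 = 7.063 m

H_L ≈ 7.06 m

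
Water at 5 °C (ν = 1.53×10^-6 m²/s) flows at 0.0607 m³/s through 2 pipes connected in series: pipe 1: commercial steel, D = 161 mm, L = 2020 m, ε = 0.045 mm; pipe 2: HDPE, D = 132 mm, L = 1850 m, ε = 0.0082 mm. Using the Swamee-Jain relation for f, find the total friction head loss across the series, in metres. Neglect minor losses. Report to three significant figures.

H ≈ 300 m

Pipe 1: V = 2.982 m/s, Re = 3.14×10^5, ε/D = 2.80×10^-4, f = 0.01684, h_1 = f(L/D)V²/2g = 95.75 m
Pipe 2: V = 4.436 m/s, Re = 3.83×10^5, ε/D = 6.21×10^-5, f = 0.01453, h_2 = f(L/D)V²/2g = 204.2 m
Series → Q common, losses add: H = Σh = 299.9 m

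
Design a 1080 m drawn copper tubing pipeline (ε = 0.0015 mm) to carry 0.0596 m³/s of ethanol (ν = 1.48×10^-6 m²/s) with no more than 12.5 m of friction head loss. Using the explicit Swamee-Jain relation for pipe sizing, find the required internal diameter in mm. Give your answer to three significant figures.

D ≈ 210 mm

Swamee-Jain (Type III): D = 0.66·[ε^1.25·(LQ²/(gh_f))^4.75 + ν·Q^9.4·(L/(gh_f))^5.2]^0.04
LQ²/(gh_f) = 0.03129; L/(gh_f) = 8.807
Term 1 = ε^1.25·(…)^4.75 = 3.74×10^-15; Term 2 = ν·Q^9.4·(…)^5.2 = 3.72×10^-13
D = 0.66·(3.74×10^-15 + 3.72×10^-13)^0.04 = 0.2102 m = 210 mm
Check: V = 1.72 m/s, Re = 2.44×10^5, f = 0.01502, h_f = 11.6 m ≈ 12.5 m ✓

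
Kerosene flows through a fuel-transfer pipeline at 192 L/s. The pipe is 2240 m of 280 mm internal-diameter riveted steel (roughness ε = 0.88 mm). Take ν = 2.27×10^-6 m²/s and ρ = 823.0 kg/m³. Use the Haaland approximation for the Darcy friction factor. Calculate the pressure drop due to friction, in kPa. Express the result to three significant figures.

Δp ≈ 860 kPa

V = 4Q/(πD²) = 4·0.192/(π·0.280²) = 3.118 m/s
Re = VD/ν = 3.118·0.280/2.27×10^-6 = 3.85×10^5 → turbulent
ε/D = 0.88/280 = 0.00314
Haaland: f = 0.02687
h_f = f(L/D)V²/(2g) = 0.02687·(2240/0.280)·3.118²/(2·9.81) = 106.5 m
Δp = ρg·h_f = 823.0·9.81·106.5 = 860.0 kPa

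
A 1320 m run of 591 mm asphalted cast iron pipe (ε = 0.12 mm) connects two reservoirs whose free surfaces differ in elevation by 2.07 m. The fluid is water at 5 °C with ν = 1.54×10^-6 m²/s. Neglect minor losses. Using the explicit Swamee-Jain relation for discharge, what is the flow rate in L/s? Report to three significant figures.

Swamee-Jain (Type II): Q = -0.965·√(gD⁵h_f/L)·ln[ε/(3.7D) + √(3.17ν²L/(gD³h_f))]
√(gD⁵h_f/L) = √(9.81·0.591⁵·2.07/1320) = 0.03330
ε/(3.7D) = 5.49×10^-5; √(3.17ν²L/(gD³h_f)) = 4.87×10^-5
Q = -0.965·0.03330·ln(1.035×10^-4) = 0.2949 m³/s
Check: V = 1.07 m/s, Re = 4.13×10^5, f = 0.01581, h_f = 2.08 m ≈ 2.07 m ✓

Q ≈ 295 L/s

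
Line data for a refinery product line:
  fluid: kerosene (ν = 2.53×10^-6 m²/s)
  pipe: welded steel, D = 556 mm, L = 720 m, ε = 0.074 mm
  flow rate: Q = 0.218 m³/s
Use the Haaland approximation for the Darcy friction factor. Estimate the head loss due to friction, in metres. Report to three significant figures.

h_f ≈ 0.875 m

V = 4Q/(πD²) = 4·0.218/(π·0.556²) = 0.8979 m/s
Re = VD/ν = 0.8979·0.556/2.53×10^-6 = 1.97×10^5 → turbulent
ε/D = 0.074/556 = 1.33×10^-4
Haaland: f = 0.01645
h_f = f(L/D)V²/(2g) = 0.01645·(720/0.556)·0.8979²/(2·9.81) = 0.8754 m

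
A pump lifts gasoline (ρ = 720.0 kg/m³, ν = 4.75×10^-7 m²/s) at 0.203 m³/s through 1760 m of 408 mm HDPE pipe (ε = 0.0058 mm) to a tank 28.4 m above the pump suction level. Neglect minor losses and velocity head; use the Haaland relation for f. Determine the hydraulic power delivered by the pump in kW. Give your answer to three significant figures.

P_hyd ≈ 49.4 kW

V = 4Q/(πD²) = 1.553 m/s; Re = 1.33×10^6; ε/D = 1.42×10^-5; f = 0.01137
h_f = f(L/D)V²/2g = 6.024 m
Total head H = z + h_f = 28.4 + 6.024 = 34.42 m
P_hyd = ρgQH = 720.0·9.81·0.203·34.42 = 49.36 kW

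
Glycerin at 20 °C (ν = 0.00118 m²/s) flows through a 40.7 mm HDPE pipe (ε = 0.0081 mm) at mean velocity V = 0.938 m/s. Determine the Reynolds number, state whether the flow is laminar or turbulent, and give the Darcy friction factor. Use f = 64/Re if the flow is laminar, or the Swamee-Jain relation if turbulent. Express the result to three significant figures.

Re = VD/ν = 0.9380·0.0407/0.00118 = 32.4
Re < 2300 → laminar → f = 64/Re = 1.978

Re ≈ 32.4; laminar; f = 64/Re ≈ 1.98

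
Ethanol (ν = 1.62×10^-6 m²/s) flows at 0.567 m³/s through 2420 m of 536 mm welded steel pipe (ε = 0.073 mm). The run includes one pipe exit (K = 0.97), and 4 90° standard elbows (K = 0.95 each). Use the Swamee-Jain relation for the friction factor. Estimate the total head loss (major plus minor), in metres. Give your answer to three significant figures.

H_L ≈ 22.2 m

V = 4Q/(πD²) = 2.513 m/s; V²/2g = 0.3218 m
Re = 8.31×10^5, ε/D = 1.36×10^-4 → f = 0.01420 (Swamee-Jain)
Major: h_f = f(L/D)·V²/2g = 0.01420·4515·0.3218 = 20.64 m
Minor: ΣK = 4.77; h_m = ΣK·V²/2g = 1.535 m
Total H_L = 20.64 + 1.535 = 22.17 m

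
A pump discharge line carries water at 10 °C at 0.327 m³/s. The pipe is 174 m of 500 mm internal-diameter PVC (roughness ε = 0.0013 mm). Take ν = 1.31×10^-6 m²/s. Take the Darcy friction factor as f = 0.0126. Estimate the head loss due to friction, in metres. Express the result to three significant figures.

V = 4Q/(πD²) = 4·0.327/(π·0.500²) = 1.665 m/s
h_f = f(L/D)V²/(2g) = 0.01260·(174/0.500)·1.665²/(2·9.81) = 0.6198 m

h_f ≈ 0.620 m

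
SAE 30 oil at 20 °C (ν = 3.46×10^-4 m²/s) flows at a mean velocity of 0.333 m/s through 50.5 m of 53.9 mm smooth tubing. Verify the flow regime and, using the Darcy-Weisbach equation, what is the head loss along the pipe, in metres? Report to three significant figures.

Re = VD/ν = 0.333·0.05390/3.46×10^-4 = 51.9 → laminar (Re < 2300)
f = 64/Re = 1.234
h_f = f(L/D)V²/(2g) = 1.234·(50.5/0.05390)·0.333²/(2·9.81) = 6.533 m

h_f ≈ 6.53 m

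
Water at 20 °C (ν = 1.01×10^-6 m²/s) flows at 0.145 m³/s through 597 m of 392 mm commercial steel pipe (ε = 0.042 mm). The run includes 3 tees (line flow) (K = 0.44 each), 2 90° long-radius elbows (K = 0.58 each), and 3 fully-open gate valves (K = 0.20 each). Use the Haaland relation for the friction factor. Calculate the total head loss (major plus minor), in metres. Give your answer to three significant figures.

V = 4Q/(πD²) = 1.201 m/s; V²/2g = 0.07357 m
Re = 4.66×10^5, ε/D = 1.07×10^-4 → f = 0.01446 (Haaland)
Major: h_f = f(L/D)·V²/2g = 0.01446·1523·0.07357 = 1.620 m
Minor: ΣK = 3.08; h_m = ΣK·V²/2g = 0.2266 m
Total H_L = 1.620 + 0.2266 = 1.847 m

H_L ≈ 1.85 m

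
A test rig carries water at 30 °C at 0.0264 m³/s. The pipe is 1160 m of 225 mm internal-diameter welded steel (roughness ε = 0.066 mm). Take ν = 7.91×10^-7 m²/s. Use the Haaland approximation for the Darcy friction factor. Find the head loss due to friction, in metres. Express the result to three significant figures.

h_f ≈ 2.04 m

V = 4Q/(πD²) = 4·0.0264/(π·0.225²) = 0.6640 m/s
Re = VD/ν = 0.6640·0.225/7.91×10^-7 = 1.89×10^5 → turbulent
ε/D = 0.066/225 = 2.93×10^-4
Haaland: f = 0.01758
h_f = f(L/D)V²/(2g) = 0.01758·(1160/0.225)·0.6640²/(2·9.81) = 2.037 m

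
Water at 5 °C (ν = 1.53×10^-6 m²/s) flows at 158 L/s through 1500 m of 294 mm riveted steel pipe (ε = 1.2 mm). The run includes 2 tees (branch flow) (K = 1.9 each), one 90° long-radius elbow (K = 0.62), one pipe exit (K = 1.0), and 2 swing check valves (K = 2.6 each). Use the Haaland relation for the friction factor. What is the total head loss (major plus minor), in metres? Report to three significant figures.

H_L ≈ 43.6 m

V = 4Q/(πD²) = 2.327 m/s; V²/2g = 0.2761 m
Re = 4.47×10^5, ε/D = 0.00408 → f = 0.02886 (Haaland)
Major: h_f = f(L/D)·V²/2g = 0.02886·5102·0.2761 = 40.66 m
Minor: ΣK = 10.6; h_m = ΣK·V²/2g = 2.932 m
Total H_L = 40.66 + 2.932 = 43.59 m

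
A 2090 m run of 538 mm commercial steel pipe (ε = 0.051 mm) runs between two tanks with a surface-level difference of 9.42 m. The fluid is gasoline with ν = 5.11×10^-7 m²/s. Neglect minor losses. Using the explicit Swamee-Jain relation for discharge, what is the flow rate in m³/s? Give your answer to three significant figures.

Swamee-Jain (Type II): Q = -0.965·√(gD⁵h_f/L)·ln[ε/(3.7D) + √(3.17ν²L/(gD³h_f))]
√(gD⁵h_f/L) = √(9.81·0.538⁵·9.42/2090) = 0.04464
ε/(3.7D) = 2.56×10^-5; √(3.17ν²L/(gD³h_f)) = 1.10×10^-5
Q = -0.965·0.04464·ln(3.658×10^-5) = 0.4401 m³/s
Check: V = 1.94 m/s, Re = 2.04×10^6, f = 0.01277, h_f = 9.48 m ≈ 9.42 m ✓

Q ≈ 0.440 m³/s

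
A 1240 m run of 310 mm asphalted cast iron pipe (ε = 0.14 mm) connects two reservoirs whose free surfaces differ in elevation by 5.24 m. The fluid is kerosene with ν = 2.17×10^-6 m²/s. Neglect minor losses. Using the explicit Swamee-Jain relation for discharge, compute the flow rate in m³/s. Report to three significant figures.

Q ≈ 0.0880 m³/s

Swamee-Jain (Type II): Q = -0.965·√(gD⁵h_f/L)·ln[ε/(3.7D) + √(3.17ν²L/(gD³h_f))]
√(gD⁵h_f/L) = √(9.81·0.310⁵·5.24/1240) = 0.01089
ε/(3.7D) = 1.22×10^-4; √(3.17ν²L/(gD³h_f)) = 1.10×10^-4
Q = -0.965·0.01089·ln(2.320×10^-4) = 0.08798 m³/s
Check: V = 1.17 m/s, Re = 1.67×10^5, f = 0.01902, h_f = 5.27 m ≈ 5.24 m ✓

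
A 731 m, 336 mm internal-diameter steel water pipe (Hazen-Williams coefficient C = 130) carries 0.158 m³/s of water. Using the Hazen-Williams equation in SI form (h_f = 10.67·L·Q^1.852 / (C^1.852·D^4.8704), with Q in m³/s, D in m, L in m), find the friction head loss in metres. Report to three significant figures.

h_f = 10.67·731·0.158^1.852 / (130^1.852·0.336^4.8704) = 6.308 m

h_f ≈ 6.31 m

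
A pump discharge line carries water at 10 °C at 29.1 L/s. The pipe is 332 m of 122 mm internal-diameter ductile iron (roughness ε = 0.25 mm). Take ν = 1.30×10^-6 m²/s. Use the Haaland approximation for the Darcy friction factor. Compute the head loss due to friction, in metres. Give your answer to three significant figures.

V = 4Q/(πD²) = 4·0.0291/(π·0.122²) = 2.489 m/s
Re = VD/ν = 2.489·0.122/1.30×10^-6 = 2.34×10^5 → turbulent
ε/D = 0.25/122 = 0.00205
Haaland: f = 0.02429
h_f = f(L/D)V²/(2g) = 0.02429·(332/0.122)·2.489²/(2·9.81) = 20.87 m

h_f ≈ 20.9 m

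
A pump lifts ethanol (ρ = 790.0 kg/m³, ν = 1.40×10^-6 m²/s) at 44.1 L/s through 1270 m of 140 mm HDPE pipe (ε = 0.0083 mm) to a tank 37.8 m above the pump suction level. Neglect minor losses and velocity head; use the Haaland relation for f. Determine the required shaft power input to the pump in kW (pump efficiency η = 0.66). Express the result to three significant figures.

V = 4Q/(πD²) = 2.865 m/s; Re = 2.86×10^5; ε/D = 5.93×10^-5; f = 0.01497
h_f = f(L/D)V²/2g = 56.82 m
Total head H = z + h_f = 37.8 + 56.82 = 94.62 m
P_hyd = ρgQH = 790.0·9.81·0.0441·94.62 = 32.34 kW
P_shaft = P_hyd/η = 32.34/0.66 = 49.00 kW

P_shaft ≈ 49.0 kW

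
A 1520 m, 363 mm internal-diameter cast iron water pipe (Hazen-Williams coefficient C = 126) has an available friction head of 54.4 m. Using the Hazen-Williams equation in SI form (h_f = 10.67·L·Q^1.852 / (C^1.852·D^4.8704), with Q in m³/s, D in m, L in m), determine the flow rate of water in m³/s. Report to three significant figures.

Q ≈ 0.405 m³/s

Rearranging: Q = [h_f·C^1.852·D^4.8704 / (10.67·L)]^(1/1.852)
Q = [54.4·126^1.852·0.363^4.8704 / (10.67·1520)]^0.540 = 0.4045 m³/s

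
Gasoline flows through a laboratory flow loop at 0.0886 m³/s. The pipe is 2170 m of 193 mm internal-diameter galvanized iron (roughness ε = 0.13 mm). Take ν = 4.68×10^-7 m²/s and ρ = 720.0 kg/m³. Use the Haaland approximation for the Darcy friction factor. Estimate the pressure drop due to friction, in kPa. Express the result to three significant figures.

V = 4Q/(πD²) = 4·0.0886/(π·0.193²) = 3.029 m/s
Re = VD/ν = 3.029·0.193/4.68×10^-7 = 1.25×10^6 → turbulent
ε/D = 0.13/193 = 6.74×10^-4
Haaland: f = 0.01820
h_f = f(L/D)V²/(2g) = 0.01820·(2170/0.193)·3.029²/(2·9.81) = 95.64 m
Δp = ρg·h_f = 720.0·9.81·95.64 = 675.5 kPa

Δp ≈ 676 kPa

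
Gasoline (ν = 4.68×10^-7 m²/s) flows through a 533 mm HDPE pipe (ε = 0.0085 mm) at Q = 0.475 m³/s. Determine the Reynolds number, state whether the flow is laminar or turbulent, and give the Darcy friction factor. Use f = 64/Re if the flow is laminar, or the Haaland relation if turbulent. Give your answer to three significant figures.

V = 4Q/(πD²) = 2.129 m/s
Re = VD/ν = 2.129·0.533/4.68×10^-7 = 2.42×10^6
Re > 4000 → turbulent; ε/D = 1.59×10^-5
Haaland: f = 0.01057

Re ≈ 2.42×10^6; turbulent; f ≈ 0.0106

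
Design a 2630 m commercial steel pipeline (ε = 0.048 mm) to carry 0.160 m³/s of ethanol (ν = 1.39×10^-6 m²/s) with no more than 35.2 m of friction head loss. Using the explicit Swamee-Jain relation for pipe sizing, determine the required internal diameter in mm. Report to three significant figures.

D ≈ 303 mm

Swamee-Jain (Type III): D = 0.66·[ε^1.25·(LQ²/(gh_f))^4.75 + ν·Q^9.4·(L/(gh_f))^5.2]^0.04
LQ²/(gh_f) = 0.1950; L/(gh_f) = 7.616
Term 1 = ε^1.25·(…)^4.75 = 1.69×10^-9; Term 2 = ν·Q^9.4·(…)^5.2 = 1.77×10^-9
D = 0.66·(1.69×10^-9 + 1.77×10^-9)^0.04 = 0.3028 m = 303 mm
Check: V = 2.22 m/s, Re = 4.84×10^5, f = 0.01515, h_f = 33.1 m ≈ 35.2 m ✓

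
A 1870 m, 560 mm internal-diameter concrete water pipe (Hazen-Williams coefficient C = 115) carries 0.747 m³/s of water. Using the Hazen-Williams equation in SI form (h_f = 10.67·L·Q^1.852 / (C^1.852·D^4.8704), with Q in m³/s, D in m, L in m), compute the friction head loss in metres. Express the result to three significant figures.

h_f ≈ 29.9 m

h_f = 10.67·1870·0.747^1.852 / (115^1.852·0.560^4.8704) = 29.88 m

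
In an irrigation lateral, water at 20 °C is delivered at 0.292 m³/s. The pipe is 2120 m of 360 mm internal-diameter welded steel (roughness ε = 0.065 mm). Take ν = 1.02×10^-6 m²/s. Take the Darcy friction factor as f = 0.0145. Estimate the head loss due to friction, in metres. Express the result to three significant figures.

h_f ≈ 35.8 m

V = 4Q/(πD²) = 4·0.292/(π·0.360²) = 2.869 m/s
h_f = f(L/D)V²/(2g) = 0.01450·(2120/0.360)·2.869²/(2·9.81) = 35.82 m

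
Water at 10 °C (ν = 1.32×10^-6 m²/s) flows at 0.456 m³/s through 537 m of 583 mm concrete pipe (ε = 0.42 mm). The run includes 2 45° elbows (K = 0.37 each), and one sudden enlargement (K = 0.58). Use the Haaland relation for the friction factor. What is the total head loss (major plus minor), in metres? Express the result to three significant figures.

V = 4Q/(πD²) = 1.708 m/s; V²/2g = 0.1487 m
Re = 7.54×10^5, ε/D = 7.20×10^-4 → f = 0.01864 (Haaland)
Major: h_f = f(L/D)·V²/2g = 0.01864·921.1·0.1487 = 2.553 m
Minor: ΣK = 1.32; h_m = ΣK·V²/2g = 0.1963 m
Total H_L = 2.553 + 0.1963 = 2.749 m

H_L ≈ 2.75 m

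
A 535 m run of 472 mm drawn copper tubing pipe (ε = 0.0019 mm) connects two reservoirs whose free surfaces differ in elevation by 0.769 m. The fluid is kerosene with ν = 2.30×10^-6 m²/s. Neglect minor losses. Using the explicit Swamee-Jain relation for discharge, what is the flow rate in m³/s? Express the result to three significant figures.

Swamee-Jain (Type II): Q = -0.965·√(gD⁵h_f/L)·ln[ε/(3.7D) + √(3.17ν²L/(gD³h_f))]
√(gD⁵h_f/L) = √(9.81·0.472⁵·0.769/535) = 0.01818
ε/(3.7D) = 1.09×10^-6; √(3.17ν²L/(gD³h_f)) = 1.06×10^-4
Q = -0.965·0.01818·ln(1.074×10^-4) = 0.1603 m³/s
Check: V = 0.916 m/s, Re = 1.88×10^5, f = 0.01576, h_f = 0.764 m ≈ 0.769 m ✓

Q ≈ 0.160 m³/s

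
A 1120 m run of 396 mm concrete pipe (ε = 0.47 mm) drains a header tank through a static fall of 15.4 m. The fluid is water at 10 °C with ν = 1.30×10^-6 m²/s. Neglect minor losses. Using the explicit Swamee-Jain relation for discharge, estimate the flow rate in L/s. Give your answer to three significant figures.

Swamee-Jain (Type II): Q = -0.965·√(gD⁵h_f/L)·ln[ε/(3.7D) + √(3.17ν²L/(gD³h_f))]
√(gD⁵h_f/L) = √(9.81·0.396⁵·15.4/1120) = 0.03624
ε/(3.7D) = 3.21×10^-4; √(3.17ν²L/(gD³h_f)) = 2.53×10^-5
Q = -0.965·0.03624·ln(3.461×10^-4) = 0.2787 m³/s
Check: V = 2.26 m/s, Re = 6.89×10^5, f = 0.02097, h_f = 15.5 m ≈ 15.4 m ✓

Q ≈ 279 L/s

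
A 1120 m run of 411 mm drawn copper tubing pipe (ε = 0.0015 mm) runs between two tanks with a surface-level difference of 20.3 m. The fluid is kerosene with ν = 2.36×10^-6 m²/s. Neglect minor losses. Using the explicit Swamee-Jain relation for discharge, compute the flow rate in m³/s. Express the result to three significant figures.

Swamee-Jain (Type II): Q = -0.965·√(gD⁵h_f/L)·ln[ε/(3.7D) + √(3.17ν²L/(gD³h_f))]
√(gD⁵h_f/L) = √(9.81·0.411⁵·20.3/1120) = 0.04566
ε/(3.7D) = 9.86×10^-7; √(3.17ν²L/(gD³h_f)) = 3.78×10^-5
Q = -0.965·0.04566·ln(3.880×10^-5) = 0.4476 m³/s
Check: V = 3.37 m/s, Re = 5.88×10^5, f = 0.01279, h_f = 20.2 m ≈ 20.3 m ✓

Q ≈ 0.448 m³/s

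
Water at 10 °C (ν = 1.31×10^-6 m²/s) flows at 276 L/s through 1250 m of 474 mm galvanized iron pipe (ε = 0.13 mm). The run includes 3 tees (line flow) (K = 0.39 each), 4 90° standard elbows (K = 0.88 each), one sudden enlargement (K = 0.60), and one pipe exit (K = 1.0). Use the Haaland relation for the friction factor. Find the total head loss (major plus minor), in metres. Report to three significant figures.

H_L ≈ 5.98 m

V = 4Q/(πD²) = 1.564 m/s; V²/2g = 0.1247 m
Re = 5.66×10^5, ε/D = 2.74×10^-4 → f = 0.01582 (Haaland)
Major: h_f = f(L/D)·V²/2g = 0.01582·2637·0.1247 = 5.201 m
Minor: ΣK = 6.29; h_m = ΣK·V²/2g = 0.7843 m
Total H_L = 5.201 + 0.7843 = 5.985 m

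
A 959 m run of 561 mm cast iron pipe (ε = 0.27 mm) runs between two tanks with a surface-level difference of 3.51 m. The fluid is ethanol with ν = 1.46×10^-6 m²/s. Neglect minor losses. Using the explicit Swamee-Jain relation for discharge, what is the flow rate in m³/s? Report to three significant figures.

Q ≈ 0.376 m³/s

Swamee-Jain (Type II): Q = -0.965·√(gD⁵h_f/L)·ln[ε/(3.7D) + √(3.17ν²L/(gD³h_f))]
√(gD⁵h_f/L) = √(9.81·0.561⁵·3.51/959) = 0.04467
ε/(3.7D) = 1.30×10^-4; √(3.17ν²L/(gD³h_f)) = 3.26×10^-5
Q = -0.965·0.04467·ln(1.627×10^-4) = 0.3760 m³/s
Check: V = 1.52 m/s, Re = 5.85×10^5, f = 0.01752, h_f = 3.53 m ≈ 3.51 m ✓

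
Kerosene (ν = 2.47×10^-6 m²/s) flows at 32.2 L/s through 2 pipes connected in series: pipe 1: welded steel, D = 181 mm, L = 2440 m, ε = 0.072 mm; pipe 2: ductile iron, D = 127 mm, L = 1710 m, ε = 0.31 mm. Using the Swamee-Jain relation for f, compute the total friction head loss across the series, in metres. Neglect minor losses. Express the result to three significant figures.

Pipe 1: V = 1.251 m/s, Re = 9.17×10^4, ε/D = 3.98×10^-4, f = 0.02021, h_1 = f(L/D)V²/2g = 21.74 m
Pipe 2: V = 2.542 m/s, Re = 1.31×10^5, ε/D = 0.00244, f = 0.02609, h_2 = f(L/D)V²/2g = 115.7 m
Series → Q common, losses add: H = Σh = 137.4 m

H ≈ 137 m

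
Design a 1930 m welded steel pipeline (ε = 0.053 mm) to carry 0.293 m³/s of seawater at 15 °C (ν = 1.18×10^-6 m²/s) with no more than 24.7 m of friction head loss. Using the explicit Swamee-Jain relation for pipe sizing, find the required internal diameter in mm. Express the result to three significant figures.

D ≈ 384 mm

Swamee-Jain (Type III): D = 0.66·[ε^1.25·(LQ²/(gh_f))^4.75 + ν·Q^9.4·(L/(gh_f))^5.2]^0.04
LQ²/(gh_f) = 0.6838; L/(gh_f) = 7.965
Term 1 = ε^1.25·(…)^4.75 = 7.43×10^-7; Term 2 = ν·Q^9.4·(…)^5.2 = 5.58×10^-7
D = 0.66·(7.43×10^-7 + 5.58×10^-7)^0.04 = 0.3838 m = 384 mm
Check: V = 2.53 m/s, Re = 8.24×10^5, f = 0.01424, h_f = 23.4 m ≈ 24.7 m ✓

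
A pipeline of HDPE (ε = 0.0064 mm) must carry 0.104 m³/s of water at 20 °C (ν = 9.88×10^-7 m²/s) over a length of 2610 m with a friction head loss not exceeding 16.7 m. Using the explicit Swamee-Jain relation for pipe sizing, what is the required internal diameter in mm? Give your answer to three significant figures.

D ≈ 289 mm

Swamee-Jain (Type III): D = 0.66·[ε^1.25·(LQ²/(gh_f))^4.75 + ν·Q^9.4·(L/(gh_f))^5.2]^0.04
LQ²/(gh_f) = 0.1723; L/(gh_f) = 15.93
Term 1 = ε^1.25·(…)^4.75 = 7.59×10^-11; Term 2 = ν·Q^9.4·(…)^5.2 = 1.02×10^-9
D = 0.66·(7.59×10^-11 + 1.02×10^-9)^0.04 = 0.2891 m = 289 mm
Check: V = 1.58 m/s, Re = 4.64×10^5, f = 0.01360, h_f = 15.7 m ≈ 16.7 m ✓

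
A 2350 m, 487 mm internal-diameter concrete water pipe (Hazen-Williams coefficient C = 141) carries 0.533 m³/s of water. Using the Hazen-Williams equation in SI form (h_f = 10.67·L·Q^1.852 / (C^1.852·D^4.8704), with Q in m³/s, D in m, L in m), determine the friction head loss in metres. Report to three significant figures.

h_f = 10.67·2350·0.533^1.852 / (141^1.852·0.487^4.8704) = 27.20 m

h_f ≈ 27.2 m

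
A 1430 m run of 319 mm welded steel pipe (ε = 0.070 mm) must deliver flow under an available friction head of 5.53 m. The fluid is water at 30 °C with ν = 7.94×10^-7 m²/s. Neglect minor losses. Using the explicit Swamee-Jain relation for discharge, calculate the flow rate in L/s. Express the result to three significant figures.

Q ≈ 99.5 L/s

Swamee-Jain (Type II): Q = -0.965·√(gD⁵h_f/L)·ln[ε/(3.7D) + √(3.17ν²L/(gD³h_f))]
√(gD⁵h_f/L) = √(9.81·0.319⁵·5.53/1430) = 0.01119
ε/(3.7D) = 5.93×10^-5; √(3.17ν²L/(gD³h_f)) = 4.03×10^-5
Q = -0.965·0.01119·ln(9.959×10^-5) = 0.09954 m³/s
Check: V = 1.25 m/s, Re = 5.00×10^5, f = 0.01569, h_f = 5.56 m ≈ 5.53 m ✓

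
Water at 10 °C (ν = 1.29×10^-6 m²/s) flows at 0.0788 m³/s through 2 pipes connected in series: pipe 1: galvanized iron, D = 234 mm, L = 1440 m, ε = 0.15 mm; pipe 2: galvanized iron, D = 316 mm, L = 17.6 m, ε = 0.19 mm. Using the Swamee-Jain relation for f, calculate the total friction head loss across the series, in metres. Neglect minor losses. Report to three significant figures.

Pipe 1: V = 1.832 m/s, Re = 3.32×10^5, ε/D = 6.41×10^-4, f = 0.01898, h_1 = f(L/D)V²/2g = 19.99 m
Pipe 2: V = 1.005 m/s, Re = 2.46×10^5, ε/D = 6.01×10^-4, f = 0.01914, h_2 = f(L/D)V²/2g = 0.05485 m
Series → Q common, losses add: H = Σh = 20.04 m

H ≈ 20.0 m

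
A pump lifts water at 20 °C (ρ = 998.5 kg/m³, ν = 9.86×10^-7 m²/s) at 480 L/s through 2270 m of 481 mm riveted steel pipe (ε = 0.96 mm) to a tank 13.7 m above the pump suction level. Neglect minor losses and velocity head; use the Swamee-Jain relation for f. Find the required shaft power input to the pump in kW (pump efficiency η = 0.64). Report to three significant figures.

V = 4Q/(πD²) = 2.642 m/s; Re = 1.29×10^6; ε/D = 0.00200; f = 0.02362
h_f = f(L/D)V²/2g = 39.64 m
Total head H = z + h_f = 13.7 + 39.64 = 53.34 m
P_hyd = ρgQH = 998.5·9.81·0.480·53.34 = 250.8 kW
P_shaft = P_hyd/η = 250.8/0.64 = 391.8 kW

P_shaft ≈ 392 kW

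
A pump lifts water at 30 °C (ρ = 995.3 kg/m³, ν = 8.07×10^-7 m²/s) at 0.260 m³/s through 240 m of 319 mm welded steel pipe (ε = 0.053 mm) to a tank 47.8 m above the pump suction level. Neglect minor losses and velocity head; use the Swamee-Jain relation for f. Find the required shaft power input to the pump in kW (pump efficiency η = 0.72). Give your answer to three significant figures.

V = 4Q/(πD²) = 3.253 m/s; Re = 1.29×10^6; ε/D = 1.66×10^-4; f = 0.01417
h_f = f(L/D)V²/2g = 5.752 m
Total head H = z + h_f = 47.8 + 5.752 = 53.55 m
P_hyd = ρgQH = 995.3·9.81·0.260·53.55 = 135.9 kW
P_shaft = P_hyd/η = 135.9/0.72 = 188.8 kW

P_shaft ≈ 189 kW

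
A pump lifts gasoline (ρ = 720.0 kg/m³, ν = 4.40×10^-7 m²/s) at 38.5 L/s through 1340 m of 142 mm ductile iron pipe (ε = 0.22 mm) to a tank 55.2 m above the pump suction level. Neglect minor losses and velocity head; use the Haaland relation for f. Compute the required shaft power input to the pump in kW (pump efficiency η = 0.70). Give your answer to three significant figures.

P_shaft ≈ 46.0 kW

V = 4Q/(πD²) = 2.431 m/s; Re = 7.85×10^5; ε/D = 0.00155; f = 0.02220
h_f = f(L/D)V²/2g = 63.10 m
Total head H = z + h_f = 55.2 + 63.10 = 118.3 m
P_hyd = ρgQH = 720.0·9.81·0.0385·118.3 = 32.17 kW
P_shaft = P_hyd/η = 32.17/0.70 = 45.96 kW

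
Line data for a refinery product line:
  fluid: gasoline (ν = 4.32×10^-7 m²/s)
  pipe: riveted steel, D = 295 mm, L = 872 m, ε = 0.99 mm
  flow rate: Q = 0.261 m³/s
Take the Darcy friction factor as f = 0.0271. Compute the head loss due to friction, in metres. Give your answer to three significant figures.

V = 4Q/(πD²) = 4·0.261/(π·0.295²) = 3.819 m/s
h_f = f(L/D)V²/(2g) = 0.02710·(872/0.295)·3.819²/(2·9.81) = 59.54 m

h_f ≈ 59.5 m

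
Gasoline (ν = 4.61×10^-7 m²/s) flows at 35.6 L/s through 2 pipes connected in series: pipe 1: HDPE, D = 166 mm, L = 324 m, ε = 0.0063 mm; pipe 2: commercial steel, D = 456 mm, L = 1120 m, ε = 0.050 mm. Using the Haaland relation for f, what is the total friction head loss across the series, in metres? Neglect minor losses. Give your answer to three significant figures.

Pipe 1: V = 1.645 m/s, Re = 5.92×10^5, ε/D = 3.80×10^-5, f = 0.01319, h_1 = f(L/D)V²/2g = 3.551 m
Pipe 2: V = 0.2180 m/s, Re = 2.16×10^5, ε/D = 1.10×10^-4, f = 0.01607, h_2 = f(L/D)V²/2g = 0.09558 m
Series → Q common, losses add: H = Σh = 3.646 m

H ≈ 3.65 m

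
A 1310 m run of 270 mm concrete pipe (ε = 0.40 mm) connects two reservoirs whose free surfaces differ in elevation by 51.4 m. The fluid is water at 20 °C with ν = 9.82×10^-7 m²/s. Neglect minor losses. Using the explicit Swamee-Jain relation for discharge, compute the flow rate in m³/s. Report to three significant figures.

Swamee-Jain (Type II): Q = -0.965·√(gD⁵h_f/L)·ln[ε/(3.7D) + √(3.17ν²L/(gD³h_f))]
√(gD⁵h_f/L) = √(9.81·0.270⁵·51.4/1310) = 0.02350
ε/(3.7D) = 4.00×10^-4; √(3.17ν²L/(gD³h_f)) = 2.01×10^-5
Q = -0.965·0.02350·ln(4.205×10^-4) = 0.1763 m³/s
Check: V = 3.08 m/s, Re = 8.47×10^5, f = 0.02202, h_f = 51.6 m ≈ 51.4 m ✓

Q ≈ 0.176 m³/s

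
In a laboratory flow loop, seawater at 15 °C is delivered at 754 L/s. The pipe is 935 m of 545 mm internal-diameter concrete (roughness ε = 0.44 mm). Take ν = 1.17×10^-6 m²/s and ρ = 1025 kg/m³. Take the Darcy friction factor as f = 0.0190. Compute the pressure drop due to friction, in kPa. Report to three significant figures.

V = 4Q/(πD²) = 4·0.754/(π·0.545²) = 3.232 m/s
h_f = f(L/D)V²/(2g) = 0.01900·(935/0.545)·3.232²/(2·9.81) = 17.36 m
Δp = ρg·h_f = 1025·9.81·17.36 = 174.5 kPa

Δp ≈ 175 kPa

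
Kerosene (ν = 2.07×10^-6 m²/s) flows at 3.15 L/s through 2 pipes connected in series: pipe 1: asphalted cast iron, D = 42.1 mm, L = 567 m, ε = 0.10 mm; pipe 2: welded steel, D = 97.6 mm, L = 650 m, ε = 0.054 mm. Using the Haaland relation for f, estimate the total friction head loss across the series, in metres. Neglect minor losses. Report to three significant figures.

Pipe 1: V = 2.263 m/s, Re = 4.60×10^4, ε/D = 0.00238, f = 0.02733, h_1 = f(L/D)V²/2g = 96.06 m
Pipe 2: V = 0.4210 m/s, Re = 1.99×10^4, ε/D = 5.53×10^-4, f = 0.02681, h_2 = f(L/D)V²/2g = 1.613 m
Series → Q common, losses add: H = Σh = 97.67 m

H ≈ 97.7 m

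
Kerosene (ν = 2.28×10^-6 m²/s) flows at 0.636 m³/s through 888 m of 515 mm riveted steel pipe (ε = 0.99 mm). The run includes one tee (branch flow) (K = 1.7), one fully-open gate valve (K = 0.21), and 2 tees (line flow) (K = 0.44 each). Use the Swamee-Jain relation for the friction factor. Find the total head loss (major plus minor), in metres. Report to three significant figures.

V = 4Q/(πD²) = 3.053 m/s; V²/2g = 0.4751 m
Re = 6.90×10^5, ε/D = 0.00192 → f = 0.02355 (Swamee-Jain)
Major: h_f = f(L/D)·V²/2g = 0.02355·1724·0.4751 = 19.29 m
Minor: ΣK = 2.79; h_m = ΣK·V²/2g = 1.326 m
Total H_L = 19.29 + 1.326 = 20.62 m

H_L ≈ 20.6 m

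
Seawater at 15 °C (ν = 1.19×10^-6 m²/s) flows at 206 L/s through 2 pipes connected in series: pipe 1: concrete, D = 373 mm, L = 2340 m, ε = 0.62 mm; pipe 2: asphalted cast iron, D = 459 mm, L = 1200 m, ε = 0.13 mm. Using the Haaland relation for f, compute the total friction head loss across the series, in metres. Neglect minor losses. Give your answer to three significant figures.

Pipe 1: V = 1.885 m/s, Re = 5.91×10^5, ε/D = 0.00166, f = 0.02267, h_1 = f(L/D)V²/2g = 25.76 m
Pipe 2: V = 1.245 m/s, Re = 4.80×10^5, ε/D = 2.83×10^-4, f = 0.01606, h_2 = f(L/D)V²/2g = 3.317 m
Series → Q common, losses add: H = Σh = 29.07 m

H ≈ 29.1 m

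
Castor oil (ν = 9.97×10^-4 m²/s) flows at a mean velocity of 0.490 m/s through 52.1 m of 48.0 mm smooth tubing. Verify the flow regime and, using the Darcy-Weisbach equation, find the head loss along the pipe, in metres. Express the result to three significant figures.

Re = VD/ν = 0.490·0.04800/9.97×10^-4 = 23.6 → laminar (Re < 2300)
f = 64/Re = 2.713
h_f = f(L/D)V²/(2g) = 2.713·(52.1/0.04800)·0.490²/(2·9.81) = 36.04 m

h_f ≈ 36.0 m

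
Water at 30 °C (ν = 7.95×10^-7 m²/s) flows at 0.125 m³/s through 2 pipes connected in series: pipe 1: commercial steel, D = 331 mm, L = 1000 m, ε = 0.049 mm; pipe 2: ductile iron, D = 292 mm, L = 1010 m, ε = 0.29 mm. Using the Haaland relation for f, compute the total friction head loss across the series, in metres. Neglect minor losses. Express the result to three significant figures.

H ≈ 17.0 m

Pipe 1: V = 1.453 m/s, Re = 6.05×10^5, ε/D = 1.48×10^-4, f = 0.01452, h_1 = f(L/D)V²/2g = 4.719 m
Pipe 2: V = 1.867 m/s, Re = 6.86×10^5, ε/D = 9.93×10^-4, f = 0.02003, h_2 = f(L/D)V²/2g = 12.30 m
Series → Q common, losses add: H = Σh = 17.02 m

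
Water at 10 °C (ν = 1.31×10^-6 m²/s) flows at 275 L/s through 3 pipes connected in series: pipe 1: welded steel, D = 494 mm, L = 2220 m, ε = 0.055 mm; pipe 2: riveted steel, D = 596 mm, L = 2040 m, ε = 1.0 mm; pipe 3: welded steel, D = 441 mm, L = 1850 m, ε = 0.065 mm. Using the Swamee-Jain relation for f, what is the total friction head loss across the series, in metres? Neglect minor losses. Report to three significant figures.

H ≈ 20.9 m

Pipe 1: V = 1.435 m/s, Re = 5.41×10^5, ε/D = 1.11×10^-4, f = 0.01447, h_1 = f(L/D)V²/2g = 6.825 m
Pipe 2: V = 0.9857 m/s, Re = 4.48×10^5, ε/D = 0.00168, f = 0.02295, h_2 = f(L/D)V²/2g = 3.890 m
Pipe 3: V = 1.800 m/s, Re = 6.06×10^5, ε/D = 1.47×10^-4, f = 0.01472, h_3 = f(L/D)V²/2g = 10.20 m
Series → Q common, losses add: H = Σh = 20.92 m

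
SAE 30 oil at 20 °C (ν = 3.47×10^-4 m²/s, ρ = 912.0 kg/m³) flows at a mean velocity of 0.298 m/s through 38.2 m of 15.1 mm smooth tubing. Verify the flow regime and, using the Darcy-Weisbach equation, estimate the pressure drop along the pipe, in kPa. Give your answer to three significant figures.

Re = VD/ν = 0.298·0.01510/3.47×10^-4 = 13.0 → laminar (Re < 2300)
f = 64/Re = 4.935
h_f = f(L/D)V²/(2g) = 4.935·(38.2/0.01510)·0.298²/(2·9.81) = 56.51 m
Δp = ρg·h_f = 912.0·9.81·56.51 = 505.6 kPa

Δp ≈ 506 kPa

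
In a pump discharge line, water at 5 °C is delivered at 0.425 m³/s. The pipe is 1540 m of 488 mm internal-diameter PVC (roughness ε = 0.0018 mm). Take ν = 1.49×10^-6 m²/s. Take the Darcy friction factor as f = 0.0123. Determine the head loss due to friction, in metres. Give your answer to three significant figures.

V = 4Q/(πD²) = 4·0.425/(π·0.488²) = 2.272 m/s
h_f = f(L/D)V²/(2g) = 0.01230·(1540/0.488)·2.272²/(2·9.81) = 10.21 m

h_f ≈ 10.2 m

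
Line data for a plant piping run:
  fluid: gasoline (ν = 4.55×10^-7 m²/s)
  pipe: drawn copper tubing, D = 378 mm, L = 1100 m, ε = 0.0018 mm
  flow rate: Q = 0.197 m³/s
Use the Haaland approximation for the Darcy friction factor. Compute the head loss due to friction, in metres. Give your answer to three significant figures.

V = 4Q/(πD²) = 4·0.197/(π·0.378²) = 1.755 m/s
Re = VD/ν = 1.755·0.378/4.55×10^-7 = 1.46×10^6 → turbulent
ε/D = 0.0018/378 = 4.76×10^-6
Haaland: f = 0.01099
h_f = f(L/D)V²/(2g) = 0.01099·(1100/0.378)·1.755²/(2·9.81) = 5.024 m

h_f ≈ 5.02 m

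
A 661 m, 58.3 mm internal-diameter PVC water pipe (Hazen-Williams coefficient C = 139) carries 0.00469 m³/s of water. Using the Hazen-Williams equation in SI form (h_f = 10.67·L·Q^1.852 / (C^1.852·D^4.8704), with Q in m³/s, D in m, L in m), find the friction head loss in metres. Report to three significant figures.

h_f = 10.67·661·0.00469^1.852 / (139^1.852·0.0583^4.8704) = 37.86 m

h_f ≈ 37.9 m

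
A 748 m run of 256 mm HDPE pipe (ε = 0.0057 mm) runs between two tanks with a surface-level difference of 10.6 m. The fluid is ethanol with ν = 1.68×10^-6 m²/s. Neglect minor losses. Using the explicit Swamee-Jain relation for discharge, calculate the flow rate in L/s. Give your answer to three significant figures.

Swamee-Jain (Type II): Q = -0.965·√(gD⁵h_f/L)·ln[ε/(3.7D) + √(3.17ν²L/(gD³h_f))]
√(gD⁵h_f/L) = √(9.81·0.256⁵·10.6/748) = 0.01236
ε/(3.7D) = 6.02×10^-6; √(3.17ν²L/(gD³h_f)) = 6.19×10^-5
Q = -0.965·0.01236·ln(6.795×10^-5) = 0.1145 m³/s
Check: V = 2.22 m/s, Re = 3.39×10^5, f = 0.01433, h_f = 10.6 m ≈ 10.6 m ✓

Q ≈ 114 L/s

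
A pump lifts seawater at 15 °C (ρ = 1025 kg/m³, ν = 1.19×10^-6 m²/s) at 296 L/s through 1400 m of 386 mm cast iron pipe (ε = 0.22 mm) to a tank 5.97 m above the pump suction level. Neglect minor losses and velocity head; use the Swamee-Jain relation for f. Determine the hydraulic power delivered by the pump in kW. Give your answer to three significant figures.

V = 4Q/(πD²) = 2.529 m/s; Re = 8.20×10^5; ε/D = 5.70×10^-4; f = 0.01786
h_f = f(L/D)V²/2g = 21.12 m
Total head H = z + h_f = 5.97 + 21.12 = 27.09 m
P_hyd = ρgQH = 1025·9.81·0.296·27.09 = 80.64 kW

P_hyd ≈ 80.6 kW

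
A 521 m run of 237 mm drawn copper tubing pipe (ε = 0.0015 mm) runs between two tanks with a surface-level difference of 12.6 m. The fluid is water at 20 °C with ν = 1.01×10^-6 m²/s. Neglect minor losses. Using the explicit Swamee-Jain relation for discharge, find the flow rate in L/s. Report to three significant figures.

Q ≈ 132 L/s

Swamee-Jain (Type II): Q = -0.965·√(gD⁵h_f/L)·ln[ε/(3.7D) + √(3.17ν²L/(gD³h_f))]
√(gD⁵h_f/L) = √(9.81·0.237⁵·12.6/521) = 0.01332
ε/(3.7D) = 1.71×10^-6; √(3.17ν²L/(gD³h_f)) = 3.20×10^-5
Q = -0.965·0.01332·ln(3.371×10^-5) = 0.1324 m³/s
Check: V = 3.00 m/s, Re = 7.04×10^5, f = 0.01245, h_f = 12.6 m ≈ 12.6 m ✓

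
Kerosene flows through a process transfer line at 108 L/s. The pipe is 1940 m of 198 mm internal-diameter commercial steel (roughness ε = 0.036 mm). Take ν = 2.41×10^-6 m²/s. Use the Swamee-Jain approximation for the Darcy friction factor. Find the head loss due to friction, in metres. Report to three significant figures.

h_f ≈ 99.8 m

V = 4Q/(πD²) = 4·0.108/(π·0.198²) = 3.508 m/s
Re = VD/ν = 3.508·0.198/2.41×10^-6 = 2.88×10^5 → turbulent
ε/D = 0.036/198 = 1.82×10^-4
Swamee-Jain: f = 0.01624
h_f = f(L/D)V²/(2g) = 0.01624·(1940/0.198)·3.508²/(2·9.81) = 99.76 m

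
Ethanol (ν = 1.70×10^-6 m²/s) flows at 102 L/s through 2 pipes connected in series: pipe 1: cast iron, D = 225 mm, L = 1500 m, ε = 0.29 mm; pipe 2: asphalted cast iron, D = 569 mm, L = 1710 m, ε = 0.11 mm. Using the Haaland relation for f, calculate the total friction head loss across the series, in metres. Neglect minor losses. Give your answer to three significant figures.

Pipe 1: V = 2.565 m/s, Re = 3.40×10^5, ε/D = 0.00129, f = 0.02158, h_1 = f(L/D)V²/2g = 48.27 m
Pipe 2: V = 0.4011 m/s, Re = 1.34×10^5, ε/D = 1.93×10^-4, f = 0.01783, h_2 = f(L/D)V²/2g = 0.4394 m
Series → Q common, losses add: H = Σh = 48.71 m

H ≈ 48.7 m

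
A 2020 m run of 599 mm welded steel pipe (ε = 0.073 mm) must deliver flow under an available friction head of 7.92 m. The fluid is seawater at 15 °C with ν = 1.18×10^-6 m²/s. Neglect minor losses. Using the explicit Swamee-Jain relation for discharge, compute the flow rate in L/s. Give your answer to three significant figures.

Swamee-Jain (Type II): Q = -0.965·√(gD⁵h_f/L)·ln[ε/(3.7D) + √(3.17ν²L/(gD³h_f))]
√(gD⁵h_f/L) = √(9.81·0.599⁵·7.92/2020) = 0.05446
ε/(3.7D) = 3.29×10^-5; √(3.17ν²L/(gD³h_f)) = 2.31×10^-5
Q = -0.965·0.05446·ln(5.605×10^-5) = 0.5145 m³/s
Check: V = 1.83 m/s, Re = 9.27×10^5, f = 0.01390, h_f = 7.96 m ≈ 7.92 m ✓

Q ≈ 514 L/s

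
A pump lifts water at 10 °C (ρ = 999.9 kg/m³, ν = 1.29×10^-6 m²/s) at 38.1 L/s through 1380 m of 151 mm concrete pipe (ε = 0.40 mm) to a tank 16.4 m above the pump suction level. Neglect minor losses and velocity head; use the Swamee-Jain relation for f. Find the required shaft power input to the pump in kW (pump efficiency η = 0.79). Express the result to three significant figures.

P_shaft ≈ 33.7 kW

V = 4Q/(πD²) = 2.128 m/s; Re = 2.49×10^5; ε/D = 0.00265; f = 0.02603
h_f = f(L/D)V²/2g = 54.88 m
Total head H = z + h_f = 16.4 + 54.88 = 71.28 m
P_hyd = ρgQH = 999.9·9.81·0.0381·71.28 = 26.64 kW
P_shaft = P_hyd/η = 26.64/0.79 = 33.72 kW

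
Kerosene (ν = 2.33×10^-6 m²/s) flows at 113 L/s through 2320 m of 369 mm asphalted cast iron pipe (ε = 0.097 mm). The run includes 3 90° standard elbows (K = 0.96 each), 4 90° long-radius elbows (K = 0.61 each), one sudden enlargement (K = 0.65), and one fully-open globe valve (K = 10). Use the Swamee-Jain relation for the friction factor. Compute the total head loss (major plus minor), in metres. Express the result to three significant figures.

H_L ≈ 7.33 m

V = 4Q/(πD²) = 1.057 m/s; V²/2g = 0.05691 m
Re = 1.67×10^5, ε/D = 2.63×10^-4 → f = 0.01795 (Swamee-Jain)
Major: h_f = f(L/D)·V²/2g = 0.01795·6287·0.05691 = 6.421 m
Minor: ΣK = 16.0; h_m = ΣK·V²/2g = 0.9088 m
Total H_L = 6.421 + 0.9088 = 7.330 m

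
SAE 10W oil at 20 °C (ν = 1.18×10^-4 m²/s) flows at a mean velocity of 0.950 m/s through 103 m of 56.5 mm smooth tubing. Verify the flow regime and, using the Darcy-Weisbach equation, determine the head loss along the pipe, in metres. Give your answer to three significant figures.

Re = VD/ν = 0.950·0.05650/1.18×10^-4 = 455 → laminar (Re < 2300)
f = 64/Re = 0.1407
h_f = f(L/D)V²/(2g) = 0.1407·(103/0.05650)·0.950²/(2·9.81) = 11.80 m

h_f ≈ 11.8 m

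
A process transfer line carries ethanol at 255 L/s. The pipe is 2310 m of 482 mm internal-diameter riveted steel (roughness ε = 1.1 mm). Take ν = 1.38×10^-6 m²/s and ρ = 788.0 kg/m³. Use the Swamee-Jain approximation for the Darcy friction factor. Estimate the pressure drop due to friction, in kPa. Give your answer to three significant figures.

Δp ≈ 91.2 kPa

V = 4Q/(πD²) = 4·0.255/(π·0.482²) = 1.398 m/s
Re = VD/ν = 1.398·0.482/1.38×10^-6 = 4.88×10^5 → turbulent
ε/D = 1.1/482 = 0.00228
Swamee-Jain: f = 0.02472
h_f = f(L/D)V²/(2g) = 0.02472·(2310/0.482)·1.398²/(2·9.81) = 11.79 m
Δp = ρg·h_f = 788.0·9.81·11.79 = 91.16 kPa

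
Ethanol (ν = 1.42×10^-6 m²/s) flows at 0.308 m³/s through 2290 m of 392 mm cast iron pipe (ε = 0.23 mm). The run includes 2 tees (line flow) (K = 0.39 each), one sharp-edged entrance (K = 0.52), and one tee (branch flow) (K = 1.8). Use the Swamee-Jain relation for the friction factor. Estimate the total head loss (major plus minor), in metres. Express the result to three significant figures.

V = 4Q/(πD²) = 2.552 m/s; V²/2g = 0.3320 m
Re = 7.05×10^5, ε/D = 5.87×10^-4 → f = 0.01805 (Swamee-Jain)
Major: h_f = f(L/D)·V²/2g = 0.01805·5842·0.3320 = 35.01 m
Minor: ΣK = 3.10; h_m = ΣK·V²/2g = 1.029 m
Total H_L = 35.01 + 1.029 = 36.03 m

H_L ≈ 36.0 m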